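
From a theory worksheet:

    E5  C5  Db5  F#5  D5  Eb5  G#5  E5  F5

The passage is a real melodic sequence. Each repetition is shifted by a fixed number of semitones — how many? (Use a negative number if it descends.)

2

Taking 3-note groups, the heads are E5, F#5, G#5: the pattern moves up a 2nd.
E5→F#5 is 78 − 76 = 2 semitones.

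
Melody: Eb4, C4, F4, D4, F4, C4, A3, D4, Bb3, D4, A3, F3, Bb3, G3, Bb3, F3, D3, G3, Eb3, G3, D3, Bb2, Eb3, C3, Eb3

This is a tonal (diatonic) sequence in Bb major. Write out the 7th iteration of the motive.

Unit = 5 notes; the statements start on Eb4, C4, A3, F3, D3, moving down a 3rd each time.
Carrying on: Bb2 → G2.
From G2 the diatonic shape gives G2 Eb2 A2 F2 A2.

G2 Eb2 A2 F2 A2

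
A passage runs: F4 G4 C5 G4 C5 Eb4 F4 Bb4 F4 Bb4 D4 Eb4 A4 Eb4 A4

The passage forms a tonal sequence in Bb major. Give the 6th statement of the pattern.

The 5-note cells begin on F4, Eb4, D4 — each down a 2nd from the last.
Carrying on: C4 → Bb3 → A3.
So cell 6 is A3 Bb3 Eb4 Bb3 Eb4.

A3 Bb3 Eb4 Bb3 Eb4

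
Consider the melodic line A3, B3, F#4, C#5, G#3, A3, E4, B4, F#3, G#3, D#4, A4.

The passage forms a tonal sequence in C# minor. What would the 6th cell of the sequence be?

Taking 4-note groups, the heads are A3, G#3, F#3: the pattern moves down a 2nd.
Continuing the starts: E3 → D#3 → C#3.
Statement 6 starts on C#3 and keeps the same diatonic contour: C#3 D#3 A3 E4.

C#3 D#3 A3 E4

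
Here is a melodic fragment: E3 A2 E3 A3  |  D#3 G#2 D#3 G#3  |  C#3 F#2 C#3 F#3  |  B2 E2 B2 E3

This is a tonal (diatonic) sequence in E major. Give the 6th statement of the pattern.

With a 4-note motive the entries are E3, D#3, C#3, B2, each down a 2nd from the previous.
Continuing the starts: A2 → G#2.
So cell 6 is G#2 C#2 G#2 C#3.

G#2 C#2 G#2 C#3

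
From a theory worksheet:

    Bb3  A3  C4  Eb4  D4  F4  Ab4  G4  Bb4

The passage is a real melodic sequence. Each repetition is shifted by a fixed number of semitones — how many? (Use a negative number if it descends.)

The 3-note cells begin on Bb3, Eb4, Ab4 — each up a 4th from the last.
Counting half-steps from Bb3 to Eb4: 5.

5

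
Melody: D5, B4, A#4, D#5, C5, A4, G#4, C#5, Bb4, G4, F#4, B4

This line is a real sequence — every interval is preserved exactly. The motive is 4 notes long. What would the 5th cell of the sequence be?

Gb4 Eb4 D4 G4

With a 4-note motive the entries are D5, C5, Bb4, each down a 2nd from the previous.
Carrying on: Ab4 → Gb4.
So cell 5 is Gb4 Eb4 D4 G4.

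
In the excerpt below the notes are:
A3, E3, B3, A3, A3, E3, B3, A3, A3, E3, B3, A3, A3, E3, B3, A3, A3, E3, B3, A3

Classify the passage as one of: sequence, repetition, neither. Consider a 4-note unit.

repetition

Each 4-note cell is identical (A3 E3 B3 A3), restated at the same pitch.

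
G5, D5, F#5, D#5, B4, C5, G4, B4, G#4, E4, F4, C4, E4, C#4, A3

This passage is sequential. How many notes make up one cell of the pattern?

Try groups of 5 (3 cells in 15 notes):
G5 D5 F#5 D#5 B4 | C5 G4 B4 G#4 E4 | F4 C4 E4 C#4 A3
Every group is a transposition down a 5th of the one before; no shorter unit works.

5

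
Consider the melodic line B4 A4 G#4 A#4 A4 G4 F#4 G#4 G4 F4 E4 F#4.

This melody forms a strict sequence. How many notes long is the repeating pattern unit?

4

12 notes total. Splitting into 3 groups of 4:
B4 A4 G#4 A#4 | A4 G4 F#4 G#4 | G4 F4 E4 F#4
Every group is a transposition down a 2nd of the one before; no shorter unit works.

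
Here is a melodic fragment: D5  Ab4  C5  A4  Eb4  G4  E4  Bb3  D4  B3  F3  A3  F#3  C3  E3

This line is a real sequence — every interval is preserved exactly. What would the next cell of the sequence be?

C#3 G2 B2

Taking 3-note groups, the heads are D5, A4, E4, B3, F#3: the pattern moves down a 4th.
From C#3 the exact shape gives C#3 G2 B2.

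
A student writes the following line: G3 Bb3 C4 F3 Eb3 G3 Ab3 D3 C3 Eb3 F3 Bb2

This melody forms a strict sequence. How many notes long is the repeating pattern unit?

There are 12 notes; a 4-note unit gives 3 cells:
G3 Bb3 C4 F3 | Eb3 G3 Ab3 D3 | C3 Eb3 F3 Bb2
That's a consistent down a 3rd shift per cell, and no other grouping gives one.

4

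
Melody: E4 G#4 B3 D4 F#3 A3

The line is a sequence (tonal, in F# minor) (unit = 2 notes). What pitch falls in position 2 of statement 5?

B2

With 2-note cells, note 2 of each statement runs G#4, D4, A3.
Carrying that down a 4th forward: E3 → B2.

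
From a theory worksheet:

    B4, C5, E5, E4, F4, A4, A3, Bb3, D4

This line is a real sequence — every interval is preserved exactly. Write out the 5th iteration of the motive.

G2 Ab2 C3

With a 3-note motive the entries are B4, E4, A3, each down a 5th from the previous.
Extending down a 5th: D3 → G2.
From G2 the exact shape gives G2 Ab2 C3.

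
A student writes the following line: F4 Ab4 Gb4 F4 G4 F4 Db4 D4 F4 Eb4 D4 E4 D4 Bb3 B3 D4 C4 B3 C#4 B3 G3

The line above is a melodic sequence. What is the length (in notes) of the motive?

7

There are 21 notes; a 7-note unit gives 3 cells:
F4 Ab4 Gb4 F4 G4 F4 Db4 | D4 F4 Eb4 D4 E4 D4 Bb3 | B3 D4 C4 B3 C#4 B3 G3
Each cell is the previous one down a 3rd — so the unit is 7 notes.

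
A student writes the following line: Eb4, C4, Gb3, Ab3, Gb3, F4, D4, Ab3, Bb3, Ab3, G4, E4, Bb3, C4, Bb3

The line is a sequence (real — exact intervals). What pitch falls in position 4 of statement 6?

The unit is 5 notes. Position-4 pitches of the 3 shown cells: Ab3, Bb3, C4.
Extending up a 2nd: D4 → E4 → F#4.

F#4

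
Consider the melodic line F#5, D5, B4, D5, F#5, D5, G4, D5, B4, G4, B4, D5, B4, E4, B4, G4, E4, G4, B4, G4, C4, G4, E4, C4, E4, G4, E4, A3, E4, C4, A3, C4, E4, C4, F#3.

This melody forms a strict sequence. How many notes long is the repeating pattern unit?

There are 35 notes; a 7-note unit gives 5 cells:
F#5 D5 B4 D5 F#5 D5 G4 | D5 B4 G4 B4 D5 B4 E4 | B4 G4 E4 G4 B4 G4 C4 | G4 E4 C4 E4 G4 E4 A3 | E4 C4 A3 C4 E4 C4 F#3
That's a consistent down a 3rd shift per cell, and no other grouping gives one.

7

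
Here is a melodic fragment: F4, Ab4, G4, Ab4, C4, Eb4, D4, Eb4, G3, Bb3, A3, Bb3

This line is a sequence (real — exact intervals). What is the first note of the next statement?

The 4-note cells begin on F4, C4, G3 — each down a 4th from the last.
One more step down a 4th gives D3.

D3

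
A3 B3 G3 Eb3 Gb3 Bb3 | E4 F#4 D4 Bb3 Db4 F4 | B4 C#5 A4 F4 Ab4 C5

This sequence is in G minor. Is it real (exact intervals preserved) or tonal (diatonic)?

Each cell has the same semitone pattern (2, -4, -4, 3, 4) — intervals are preserved exactly.
And B3 lies outside G minor, so the sequence is real rather than tonal.

real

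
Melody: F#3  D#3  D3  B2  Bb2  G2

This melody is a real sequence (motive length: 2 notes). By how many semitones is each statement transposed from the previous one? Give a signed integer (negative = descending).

-4

Taking 2-note groups, the heads are F#3, D3, Bb2: the pattern moves down a 3rd.
F#3→D3 is 50 − 54 = -4 semitones.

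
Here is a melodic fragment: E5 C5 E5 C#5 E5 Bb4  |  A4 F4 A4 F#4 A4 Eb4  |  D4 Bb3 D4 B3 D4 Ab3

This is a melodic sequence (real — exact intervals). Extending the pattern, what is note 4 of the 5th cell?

Grouping in 6s, the 4th note of each cell is C#5, F#4, B3.
Carrying that down a 5th forward: E3 → A2.

A2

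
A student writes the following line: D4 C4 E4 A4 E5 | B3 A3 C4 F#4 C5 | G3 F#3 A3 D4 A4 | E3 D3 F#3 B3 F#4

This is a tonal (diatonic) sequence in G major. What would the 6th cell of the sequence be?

Unit = 5 notes; the statements start on D4, B3, G3, E3, moving down a 3rd each time.
Extending down a 3rd: C3 → A2.
Statement 6 starts on A2 and keeps the same diatonic contour: A2 G2 B2 E3 B3.

A2 G2 B2 E3 B3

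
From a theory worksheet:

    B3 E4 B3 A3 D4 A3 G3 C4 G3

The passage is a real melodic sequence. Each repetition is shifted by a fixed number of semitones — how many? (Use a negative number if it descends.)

Taking 3-note groups, the heads are B3, A3, G3: the pattern moves down a 2nd.
Counting half-steps from B3 to A3: -2.

-2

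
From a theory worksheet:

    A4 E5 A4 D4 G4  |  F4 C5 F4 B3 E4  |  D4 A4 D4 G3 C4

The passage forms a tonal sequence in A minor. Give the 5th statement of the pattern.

G3 D4 G3 C3 F3

With a 5-note motive the entries are A4, F4, D4, each down a 3rd from the previous.
Extending down a 3rd: B3 → G3.
Statement 5 starts on G3 and keeps the same diatonic contour: G3 D4 G3 C3 F3.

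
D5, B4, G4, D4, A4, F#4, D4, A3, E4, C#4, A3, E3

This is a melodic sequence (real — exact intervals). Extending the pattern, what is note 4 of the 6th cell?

The unit is 4 notes. Position-4 pitches of the 3 shown cells: D4, A3, E3.
Carrying that down a 4th forward: B2 → F#2 → C#2.

C#2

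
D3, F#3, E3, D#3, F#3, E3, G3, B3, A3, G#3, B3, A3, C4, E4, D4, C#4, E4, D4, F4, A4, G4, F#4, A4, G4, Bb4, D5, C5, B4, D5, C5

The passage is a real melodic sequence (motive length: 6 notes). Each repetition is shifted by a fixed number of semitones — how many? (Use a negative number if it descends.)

5

With a 6-note motive the entries are D3, G3, C4, F4, Bb4, each up a 4th from the previous.
D3→G3 is 55 − 50 = 5 semitones.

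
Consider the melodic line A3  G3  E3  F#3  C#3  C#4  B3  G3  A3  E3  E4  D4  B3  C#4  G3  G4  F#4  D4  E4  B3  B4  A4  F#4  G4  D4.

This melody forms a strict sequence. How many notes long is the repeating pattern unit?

5

There are 25 notes; a 5-note unit gives 5 cells:
A3 G3 E3 F#3 C#3 | C#4 B3 G3 A3 E3 | E4 D4 B3 C#4 G3 | G4 F#4 D4 E4 B3 | B4 A4 F#4 G4 D4
That's a consistent up a 3rd shift per cell, and no other grouping gives one.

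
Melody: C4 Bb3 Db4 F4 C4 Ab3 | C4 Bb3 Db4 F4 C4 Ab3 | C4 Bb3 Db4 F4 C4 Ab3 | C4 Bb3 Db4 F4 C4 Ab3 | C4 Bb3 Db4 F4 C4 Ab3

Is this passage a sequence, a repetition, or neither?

Each 6-note cell is identical (C4 Bb3 Db4 F4 C4 Ab3), restated at the same pitch.

repetition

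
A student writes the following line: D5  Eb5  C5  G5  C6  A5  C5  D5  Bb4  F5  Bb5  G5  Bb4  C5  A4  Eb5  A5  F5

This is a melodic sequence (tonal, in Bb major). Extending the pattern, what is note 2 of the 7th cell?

With 6-note cells, note 2 of each statement runs Eb5, D5, C5.
Extending down a 2nd: Bb4 → A4 → G4 → F4.

F4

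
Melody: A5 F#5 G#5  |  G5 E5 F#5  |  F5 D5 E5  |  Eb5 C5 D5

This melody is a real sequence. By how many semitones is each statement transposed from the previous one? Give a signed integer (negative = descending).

-2

Taking 3-note groups, the heads are A5, G5, F5, Eb5: the pattern moves down a 2nd.
A5 to G5 spans -2 semitones.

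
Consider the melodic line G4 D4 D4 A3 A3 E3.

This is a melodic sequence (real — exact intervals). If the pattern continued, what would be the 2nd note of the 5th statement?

The unit is 2 notes. Position-2 pitches of the 3 shown cells: D4, A3, E3.
Carrying that down a 4th forward: B2 → F#2.

F#2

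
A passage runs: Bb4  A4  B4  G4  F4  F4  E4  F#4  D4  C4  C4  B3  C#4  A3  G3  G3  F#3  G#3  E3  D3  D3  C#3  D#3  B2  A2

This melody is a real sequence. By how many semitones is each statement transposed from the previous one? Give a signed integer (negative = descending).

-5

The 5-note cells begin on Bb4, F4, C4, G3, D3 — each down a 4th from the last.
Bb4→F4 is 65 − 70 = -5 semitones.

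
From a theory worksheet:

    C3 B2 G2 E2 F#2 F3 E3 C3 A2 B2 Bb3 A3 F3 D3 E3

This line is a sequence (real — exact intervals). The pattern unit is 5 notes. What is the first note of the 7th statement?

Unit = 5 notes; the statements start on C3, F3, Bb3, moving up a 4th each time.
Continuing: Eb4 → Ab4 → Db5 → Gb5. Statement 7 starts on Gb5.

Gb5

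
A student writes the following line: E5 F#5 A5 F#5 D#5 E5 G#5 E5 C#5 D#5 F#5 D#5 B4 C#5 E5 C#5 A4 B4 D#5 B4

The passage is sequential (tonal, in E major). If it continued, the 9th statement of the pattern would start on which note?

D#4

Taking 4-note groups, the heads are E5, D#5, C#5, B4, A4: the pattern moves down a 2nd.
Extending the heads down a 2nd: G#4 → F#4 → E4 → D#4.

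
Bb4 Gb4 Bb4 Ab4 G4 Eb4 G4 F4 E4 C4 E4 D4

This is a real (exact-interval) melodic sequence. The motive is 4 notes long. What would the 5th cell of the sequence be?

A#3 F#3 A#3 G#3

With a 4-note motive the entries are Bb4, G4, E4, each down a 3rd from the previous.
Extending down a 3rd: C#4 → A#3.
Statement 5 starts on A#3 and keeps the same exact contour: A#3 F#3 A#3 G#3.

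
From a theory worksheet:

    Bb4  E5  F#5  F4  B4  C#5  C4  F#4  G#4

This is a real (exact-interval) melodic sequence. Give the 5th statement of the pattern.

D3 G#3 A#3

Unit = 3 notes; the statements start on Bb4, F4, C4, moving down a 4th each time.
Carrying on: G3 → D3.
From D3 the exact shape gives D3 G#3 A#3.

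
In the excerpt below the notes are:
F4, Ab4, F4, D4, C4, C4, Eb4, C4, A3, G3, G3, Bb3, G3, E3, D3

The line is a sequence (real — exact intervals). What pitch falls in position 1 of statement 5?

With 5-note cells, note 1 of each statement runs F4, C4, G3.
Each moves down a 4th. Continuing: D3 → A2.

A2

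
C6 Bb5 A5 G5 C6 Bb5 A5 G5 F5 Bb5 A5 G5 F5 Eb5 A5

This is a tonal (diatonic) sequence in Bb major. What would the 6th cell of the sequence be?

Eb5 D5 C5 Bb4 Eb5

The 5-note cells begin on C6, Bb5, A5 — each down a 2nd from the last.
Continuing the starts: G5 → F5 → Eb5.
From Eb5 the diatonic shape gives Eb5 D5 C5 Bb4 Eb5.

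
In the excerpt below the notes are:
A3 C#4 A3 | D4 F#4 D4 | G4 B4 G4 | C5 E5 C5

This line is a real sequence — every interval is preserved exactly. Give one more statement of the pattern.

Taking 3-note groups, the heads are A3, D4, G4, C5: the pattern moves up a 4th.
From F5 the exact shape gives F5 A5 F5.

F5 A5 F5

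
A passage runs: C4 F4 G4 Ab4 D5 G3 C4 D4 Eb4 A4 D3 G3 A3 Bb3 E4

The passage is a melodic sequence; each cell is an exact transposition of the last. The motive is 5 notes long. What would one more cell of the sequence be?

A2 D3 E3 F3 B3

With a 5-note motive the entries are C4, G3, D3, each down a 4th from the previous.
From A2 the exact shape gives A2 D3 E3 F3 B3.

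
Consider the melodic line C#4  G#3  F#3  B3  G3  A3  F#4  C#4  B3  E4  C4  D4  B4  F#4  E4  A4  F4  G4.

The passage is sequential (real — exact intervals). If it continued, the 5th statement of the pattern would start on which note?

A5

Taking 6-note groups, the heads are C#4, F#4, B4: the pattern moves up a 4th.
Continuing: E5 → A5. Statement 5 starts on A5.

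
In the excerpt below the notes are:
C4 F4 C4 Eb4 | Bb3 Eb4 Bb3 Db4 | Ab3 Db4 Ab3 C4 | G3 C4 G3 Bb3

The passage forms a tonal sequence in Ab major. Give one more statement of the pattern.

Taking 4-note groups, the heads are C4, Bb3, Ab3, G3: the pattern moves down a 2nd.
So cell 5 is F3 Bb3 F3 Ab3.

F3 Bb3 F3 Ab3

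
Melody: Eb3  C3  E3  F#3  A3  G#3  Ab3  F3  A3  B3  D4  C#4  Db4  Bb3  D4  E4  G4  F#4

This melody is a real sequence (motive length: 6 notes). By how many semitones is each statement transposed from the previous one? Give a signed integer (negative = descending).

5

With a 6-note motive the entries are Eb3, Ab3, Db4, each up a 4th from the previous.
Eb3 to Ab3 spans +5 semitones.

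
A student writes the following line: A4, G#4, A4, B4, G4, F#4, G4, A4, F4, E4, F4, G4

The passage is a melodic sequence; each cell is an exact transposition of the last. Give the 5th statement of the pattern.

Db4 C4 Db4 Eb4

The 4-note cells begin on A4, G4, F4 — each down a 2nd from the last.
Carrying on: Eb4 → Db4.
So cell 5 is Db4 C4 Db4 Eb4.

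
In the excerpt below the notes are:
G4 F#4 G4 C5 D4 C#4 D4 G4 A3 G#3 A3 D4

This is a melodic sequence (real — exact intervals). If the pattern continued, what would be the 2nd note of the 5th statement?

With 4-note cells, note 2 of each statement runs F#4, C#4, G#3.
Carrying that down a 4th forward: D#3 → A#2.

A#2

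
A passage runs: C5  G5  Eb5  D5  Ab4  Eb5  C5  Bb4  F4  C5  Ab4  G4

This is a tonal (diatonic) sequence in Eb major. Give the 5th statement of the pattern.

Bb3 F4 D4 C4

Unit = 4 notes; the statements start on C5, Ab4, F4, moving down a 3rd each time.
Continuing the starts: D4 → Bb3.
Statement 5 starts on Bb3 and keeps the same diatonic contour: Bb3 F4 D4 C4.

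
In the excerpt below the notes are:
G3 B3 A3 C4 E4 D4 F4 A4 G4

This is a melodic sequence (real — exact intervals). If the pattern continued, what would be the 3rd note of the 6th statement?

Bb5

With 3-note cells, note 3 of each statement runs A3, D4, G4.
Extending up a 4th: C5 → F5 → Bb5.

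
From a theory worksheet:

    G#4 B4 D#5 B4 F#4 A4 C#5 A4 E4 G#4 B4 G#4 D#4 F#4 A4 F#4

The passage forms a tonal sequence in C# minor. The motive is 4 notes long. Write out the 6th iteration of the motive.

With a 4-note motive the entries are G#4, F#4, E4, D#4, each down a 2nd from the previous.
Continuing the starts: C#4 → B3.
Statement 6 starts on B3 and keeps the same diatonic contour: B3 D#4 F#4 D#4.

B3 D#4 F#4 D#4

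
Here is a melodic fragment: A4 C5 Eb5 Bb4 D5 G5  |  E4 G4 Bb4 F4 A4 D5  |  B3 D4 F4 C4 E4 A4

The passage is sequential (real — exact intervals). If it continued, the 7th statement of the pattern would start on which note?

D#2

With a 6-note motive the entries are A4, E4, B3, each down a 4th from the previous.
Extending the heads down a 4th: F#3 → C#3 → G#2 → D#2.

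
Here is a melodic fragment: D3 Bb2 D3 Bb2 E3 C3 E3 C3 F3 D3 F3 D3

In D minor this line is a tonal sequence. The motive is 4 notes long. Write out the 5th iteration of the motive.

A3 F3 A3 F3

With a 4-note motive the entries are D3, E3, F3, each up a 2nd from the previous.
Carrying on: G3 → A3.
So cell 5 is A3 F3 A3 F3.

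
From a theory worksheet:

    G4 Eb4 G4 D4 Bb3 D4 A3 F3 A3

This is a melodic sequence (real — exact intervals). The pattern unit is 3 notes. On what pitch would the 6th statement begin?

The 3-note cells begin on G4, D4, A3 — each down a 4th from the last.
Extending the heads down a 4th: E3 → B2 → F#2.

F#2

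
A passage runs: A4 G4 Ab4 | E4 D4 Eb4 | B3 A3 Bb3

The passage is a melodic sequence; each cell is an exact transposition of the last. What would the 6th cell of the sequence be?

G#2 F#2 G2

With a 3-note motive the entries are A4, E4, B3, each down a 4th from the previous.
Extending down a 4th: F#3 → C#3 → G#2.
From G#2 the exact shape gives G#2 F#2 G2.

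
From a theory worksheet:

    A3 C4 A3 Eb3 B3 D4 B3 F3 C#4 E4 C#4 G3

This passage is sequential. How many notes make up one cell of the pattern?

There are 12 notes; a 4-note unit gives 3 cells:
A3 C4 A3 Eb3 | B3 D4 B3 F3 | C#4 E4 C#4 G3
That's a consistent up a 2nd shift per cell, and no other grouping gives one.

4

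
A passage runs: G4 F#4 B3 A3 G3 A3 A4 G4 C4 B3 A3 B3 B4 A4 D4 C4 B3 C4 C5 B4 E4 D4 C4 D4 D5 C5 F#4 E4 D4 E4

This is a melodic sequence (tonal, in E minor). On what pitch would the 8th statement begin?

With a 6-note motive the entries are G4, A4, B4, C5, D5, each up a 2nd from the previous.
Extending the heads up a 2nd: E5 → F#5 → G5.

G5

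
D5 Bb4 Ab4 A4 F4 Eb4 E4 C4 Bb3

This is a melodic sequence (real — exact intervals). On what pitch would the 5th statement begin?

Unit = 3 notes; the statements start on D5, A4, E4, moving down a 4th each time.
Extending the heads down a 4th: B3 → F#3.

F#3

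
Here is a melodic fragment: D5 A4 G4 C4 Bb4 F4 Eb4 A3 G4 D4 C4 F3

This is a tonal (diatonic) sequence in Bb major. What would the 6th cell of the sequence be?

The 4-note cells begin on D5, Bb4, G4 — each down a 3rd from the last.
Continuing the starts: Eb4 → C4 → A3.
So cell 6 is A3 Eb3 D3 G2.

A3 Eb3 D3 G2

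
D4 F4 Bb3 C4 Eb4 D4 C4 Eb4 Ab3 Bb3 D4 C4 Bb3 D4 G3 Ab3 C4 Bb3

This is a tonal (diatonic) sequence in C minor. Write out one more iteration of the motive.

Ab3 C4 F3 G3 Bb3 Ab3

The 6-note cells begin on D4, C4, Bb3 — each down a 2nd from the last.
From Ab3 the diatonic shape gives Ab3 C4 F3 G3 Bb3 Ab3.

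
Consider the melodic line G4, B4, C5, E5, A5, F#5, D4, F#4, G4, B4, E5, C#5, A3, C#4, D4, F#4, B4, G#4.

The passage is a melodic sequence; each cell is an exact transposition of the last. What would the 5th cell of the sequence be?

With a 6-note motive the entries are G4, D4, A3, each down a 4th from the previous.
Extending down a 4th: E3 → B2.
So cell 5 is B2 D#3 E3 G#3 C#4 A#3.

B2 D#3 E3 G#3 C#4 A#3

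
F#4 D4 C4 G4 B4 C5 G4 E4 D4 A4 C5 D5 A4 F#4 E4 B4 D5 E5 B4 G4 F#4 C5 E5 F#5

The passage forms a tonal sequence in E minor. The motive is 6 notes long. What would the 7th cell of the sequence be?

E5 C5 B4 F#5 A5 B5

With a 6-note motive the entries are F#4, G4, A4, B4, each up a 2nd from the previous.
Extending up a 2nd: C5 → D5 → E5.
So cell 7 is E5 C5 B4 F#5 A5 B5.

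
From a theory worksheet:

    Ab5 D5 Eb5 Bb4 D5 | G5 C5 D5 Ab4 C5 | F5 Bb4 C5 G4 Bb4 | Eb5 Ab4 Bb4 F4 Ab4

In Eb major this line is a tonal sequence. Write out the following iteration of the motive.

D5 G4 Ab4 Eb4 G4

Unit = 5 notes; the statements start on Ab5, G5, F5, Eb5, moving down a 2nd each time.
So cell 5 is D5 G4 Ab4 Eb4 G4.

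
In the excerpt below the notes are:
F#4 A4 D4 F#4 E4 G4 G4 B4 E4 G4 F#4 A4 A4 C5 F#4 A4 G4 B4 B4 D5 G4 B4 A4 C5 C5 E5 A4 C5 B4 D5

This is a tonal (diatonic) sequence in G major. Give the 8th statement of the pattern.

Taking 6-note groups, the heads are F#4, G4, A4, B4, C5: the pattern moves up a 2nd.
Extending up a 2nd: D5 → E5 → F#5.
Statement 8 starts on F#5 and keeps the same diatonic contour: F#5 A5 D5 F#5 E5 G5.

F#5 A5 D5 F#5 E5 G5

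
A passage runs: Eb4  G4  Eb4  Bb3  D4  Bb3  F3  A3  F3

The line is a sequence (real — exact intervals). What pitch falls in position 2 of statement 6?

F#2

The unit is 3 notes. Position-2 pitches of the 3 shown cells: G4, D4, A3.
Each moves down a 4th. Continuing: E3 → B2 → F#2.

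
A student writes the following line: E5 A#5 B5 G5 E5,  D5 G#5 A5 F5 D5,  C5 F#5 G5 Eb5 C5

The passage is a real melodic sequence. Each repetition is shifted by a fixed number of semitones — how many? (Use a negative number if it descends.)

With a 5-note motive the entries are E5, D5, C5, each down a 2nd from the previous.
Counting half-steps from E5 to D5: -2.

-2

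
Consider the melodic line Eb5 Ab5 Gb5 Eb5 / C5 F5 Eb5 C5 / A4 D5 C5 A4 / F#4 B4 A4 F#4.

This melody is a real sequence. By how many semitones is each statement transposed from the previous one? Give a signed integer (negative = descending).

Taking 4-note groups, the heads are Eb5, C5, A4, F#4: the pattern moves down a 3rd.
Eb5 to C5 spans -3 semitones.

-3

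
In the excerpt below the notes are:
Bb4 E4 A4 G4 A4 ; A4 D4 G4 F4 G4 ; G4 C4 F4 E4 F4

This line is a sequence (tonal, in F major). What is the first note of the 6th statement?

Unit = 5 notes; the statements start on Bb4, A4, G4, moving down a 2nd each time.
Extending the heads down a 2nd: F4 → E4 → D4.

D4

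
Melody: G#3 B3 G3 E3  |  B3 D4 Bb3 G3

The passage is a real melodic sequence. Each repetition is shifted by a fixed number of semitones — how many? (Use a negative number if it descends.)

With a 4-note motive the entries are G#3, B3, each up a 3rd from the previous.
G#3 to B3 spans +3 semitones.

3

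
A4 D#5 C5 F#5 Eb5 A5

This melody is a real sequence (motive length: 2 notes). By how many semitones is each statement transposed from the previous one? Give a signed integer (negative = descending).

3

Unit = 2 notes; the statements start on A4, C5, Eb5, moving up a 3rd each time.
Counting half-steps from A4 to C5: 3.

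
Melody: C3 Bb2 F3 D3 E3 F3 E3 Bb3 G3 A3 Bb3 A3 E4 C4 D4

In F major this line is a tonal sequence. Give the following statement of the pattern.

E4 D4 A4 F4 G4

The 5-note cells begin on C3, F3, Bb3 — each up a 4th from the last.
Statement 4 starts on E4 and keeps the same diatonic contour: E4 D4 A4 F4 G4.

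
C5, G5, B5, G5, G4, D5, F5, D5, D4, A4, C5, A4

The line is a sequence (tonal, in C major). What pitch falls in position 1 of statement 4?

A3

The unit is 4 notes. Position-1 pitches of the 3 shown cells: C5, G4, D4.
One more down a 4th gives A3.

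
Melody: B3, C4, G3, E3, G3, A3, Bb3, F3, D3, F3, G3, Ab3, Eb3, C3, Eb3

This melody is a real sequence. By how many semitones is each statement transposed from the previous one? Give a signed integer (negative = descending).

The 5-note cells begin on B3, A3, G3 — each down a 2nd from the last.
B3→A3 is 57 − 59 = -2 semitones.

-2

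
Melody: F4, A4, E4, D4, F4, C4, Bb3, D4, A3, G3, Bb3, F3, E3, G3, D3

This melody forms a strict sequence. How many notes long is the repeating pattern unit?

Try groups of 3 (5 cells in 15 notes):
F4 A4 E4 | D4 F4 C4 | Bb3 D4 A3 | G3 Bb3 F3 | E3 G3 D3
Each cell is the previous one down a 3rd — so the unit is 3 notes.

3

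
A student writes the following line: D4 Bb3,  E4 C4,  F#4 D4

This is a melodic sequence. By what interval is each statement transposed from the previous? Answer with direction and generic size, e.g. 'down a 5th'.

Unit = 2 notes; the statements start on D4, E4, F#4, moving up a 2nd each time.
From D4 to E4: up a 2nd.

up a 2nd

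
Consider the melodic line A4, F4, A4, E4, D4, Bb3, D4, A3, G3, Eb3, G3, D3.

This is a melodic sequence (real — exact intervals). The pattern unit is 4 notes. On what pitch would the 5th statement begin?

F2

The 4-note cells begin on A4, D4, G3 — each down a 5th from the last.
Continuing: C3 → F2. Statement 5 starts on F2.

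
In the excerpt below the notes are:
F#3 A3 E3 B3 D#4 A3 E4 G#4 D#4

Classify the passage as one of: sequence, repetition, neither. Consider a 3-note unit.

sequence

Each 3-note cell is the previous one transposed up a 4th.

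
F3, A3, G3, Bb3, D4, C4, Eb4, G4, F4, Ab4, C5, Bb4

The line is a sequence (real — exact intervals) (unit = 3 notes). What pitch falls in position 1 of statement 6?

Gb5

Grouping in 3s, the 1st note of each cell is F3, Bb3, Eb4, Ab4.
Extending up a 4th: Db5 → Gb5.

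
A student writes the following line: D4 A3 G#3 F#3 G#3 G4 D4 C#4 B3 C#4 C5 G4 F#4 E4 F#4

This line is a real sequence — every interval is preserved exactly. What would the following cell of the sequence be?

F5 C5 B4 A4 B4

Taking 5-note groups, the heads are D4, G4, C5: the pattern moves up a 4th.
So cell 4 is F5 C5 B4 A4 B4.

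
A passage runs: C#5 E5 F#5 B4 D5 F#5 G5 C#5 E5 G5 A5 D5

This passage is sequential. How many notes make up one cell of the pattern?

12 notes total. Splitting into 3 groups of 4:
C#5 E5 F#5 B4 | D5 F#5 G5 C#5 | E5 G5 A5 D5
Every group is a transposition up a 2nd of the one before; no shorter unit works.

4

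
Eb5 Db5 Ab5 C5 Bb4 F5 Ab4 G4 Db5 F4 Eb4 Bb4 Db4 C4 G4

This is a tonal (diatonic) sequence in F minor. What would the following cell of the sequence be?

With a 3-note motive the entries are Eb5, C5, Ab4, F4, Db4, each down a 3rd from the previous.
From Bb3 the diatonic shape gives Bb3 Ab3 Eb4.

Bb3 Ab3 Eb4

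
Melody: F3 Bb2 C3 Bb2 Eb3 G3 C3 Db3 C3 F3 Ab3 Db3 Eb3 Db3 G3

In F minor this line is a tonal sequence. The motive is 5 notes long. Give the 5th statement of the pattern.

The 5-note cells begin on F3, G3, Ab3 — each up a 2nd from the last.
Carrying on: Bb3 → C4.
Statement 5 starts on C4 and keeps the same diatonic contour: C4 F3 G3 F3 Bb3.

C4 F3 G3 F3 Bb3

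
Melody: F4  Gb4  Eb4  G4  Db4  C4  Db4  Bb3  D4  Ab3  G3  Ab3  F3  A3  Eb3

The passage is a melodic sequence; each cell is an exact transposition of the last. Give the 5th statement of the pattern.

A2 Bb2 G2 B2 F2

The 5-note cells begin on F4, C4, G3 — each down a 4th from the last.
Carrying on: D3 → A2.
From A2 the exact shape gives A2 Bb2 G2 B2 F2.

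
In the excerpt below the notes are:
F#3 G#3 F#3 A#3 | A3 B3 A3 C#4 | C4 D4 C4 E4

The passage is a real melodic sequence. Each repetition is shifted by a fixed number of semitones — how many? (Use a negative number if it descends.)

3

With a 4-note motive the entries are F#3, A3, C4, each up a 3rd from the previous.
Counting half-steps from F#3 to A3: 3.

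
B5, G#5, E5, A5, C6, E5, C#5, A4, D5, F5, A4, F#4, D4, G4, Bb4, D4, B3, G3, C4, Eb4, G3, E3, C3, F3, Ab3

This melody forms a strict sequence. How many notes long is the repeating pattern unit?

25 notes total. Splitting into 5 groups of 5:
B5 G#5 E5 A5 C6 | E5 C#5 A4 D5 F5 | A4 F#4 D4 G4 Bb4 | D4 B3 G3 C4 Eb4 | G3 E3 C3 F3 Ab3
Each cell is the previous one down a 5th — so the unit is 5 notes.

5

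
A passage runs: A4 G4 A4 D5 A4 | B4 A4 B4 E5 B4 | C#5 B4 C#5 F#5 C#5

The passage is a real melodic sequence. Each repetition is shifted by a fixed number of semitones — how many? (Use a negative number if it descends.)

2

The 5-note cells begin on A4, B4, C#5 — each up a 2nd from the last.
A4→B4 is 71 − 69 = 2 semitones.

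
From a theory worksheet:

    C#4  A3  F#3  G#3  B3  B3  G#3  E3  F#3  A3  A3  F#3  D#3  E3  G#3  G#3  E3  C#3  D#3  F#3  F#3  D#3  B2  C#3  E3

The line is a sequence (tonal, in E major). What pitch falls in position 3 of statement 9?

E2

The unit is 5 notes. Position-3 pitches of the 5 shown cells: F#3, E3, D#3, C#3, B2.
Each moves down a 2nd. Continuing: A2 → G#2 → F#2 → E2.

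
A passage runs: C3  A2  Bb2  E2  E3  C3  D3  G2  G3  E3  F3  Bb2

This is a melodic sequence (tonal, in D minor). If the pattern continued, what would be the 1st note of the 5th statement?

With 4-note cells, note 1 of each statement runs C3, E3, G3.
Extending up a 3rd: Bb3 → D4.

D4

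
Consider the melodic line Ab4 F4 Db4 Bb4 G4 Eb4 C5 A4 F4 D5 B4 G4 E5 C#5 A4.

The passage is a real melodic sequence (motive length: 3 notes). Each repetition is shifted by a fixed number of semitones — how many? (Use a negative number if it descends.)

Taking 3-note groups, the heads are Ab4, Bb4, C5, D5, E5: the pattern moves up a 2nd.
Ab4→Bb4 is 70 − 68 = 2 semitones.

2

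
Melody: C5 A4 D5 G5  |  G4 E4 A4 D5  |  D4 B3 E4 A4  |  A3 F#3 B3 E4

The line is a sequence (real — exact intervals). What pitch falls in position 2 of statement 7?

D#2

Grouping in 4s, the 2nd note of each cell is A4, E4, B3, F#3.
Extending down a 4th: C#3 → G#2 → D#2.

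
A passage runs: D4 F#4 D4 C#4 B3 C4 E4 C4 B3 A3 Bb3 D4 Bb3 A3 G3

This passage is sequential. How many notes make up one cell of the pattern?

5

There are 15 notes; a 5-note unit gives 3 cells:
D4 F#4 D4 C#4 B3 | C4 E4 C4 B3 A3 | Bb3 D4 Bb3 A3 G3
That's a consistent down a 2nd shift per cell, and no other grouping gives one.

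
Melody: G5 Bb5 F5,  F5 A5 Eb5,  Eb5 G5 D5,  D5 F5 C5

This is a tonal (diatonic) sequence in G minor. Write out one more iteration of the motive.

With a 3-note motive the entries are G5, F5, Eb5, D5, each down a 2nd from the previous.
From C5 the diatonic shape gives C5 Eb5 Bb4.

C5 Eb5 Bb4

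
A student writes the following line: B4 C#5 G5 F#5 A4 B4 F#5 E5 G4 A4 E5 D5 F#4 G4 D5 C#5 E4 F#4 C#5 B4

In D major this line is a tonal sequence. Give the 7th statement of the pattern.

The 4-note cells begin on B4, A4, G4, F#4, E4 — each down a 2nd from the last.
Carrying on: D4 → C#4.
Statement 7 starts on C#4 and keeps the same diatonic contour: C#4 D4 A4 G4.

C#4 D4 A4 G4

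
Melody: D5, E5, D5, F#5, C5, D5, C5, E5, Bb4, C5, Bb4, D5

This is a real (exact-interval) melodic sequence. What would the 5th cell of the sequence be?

With a 4-note motive the entries are D5, C5, Bb4, each down a 2nd from the previous.
Continuing the starts: Ab4 → Gb4.
From Gb4 the exact shape gives Gb4 Ab4 Gb4 Bb4.

Gb4 Ab4 Gb4 Bb4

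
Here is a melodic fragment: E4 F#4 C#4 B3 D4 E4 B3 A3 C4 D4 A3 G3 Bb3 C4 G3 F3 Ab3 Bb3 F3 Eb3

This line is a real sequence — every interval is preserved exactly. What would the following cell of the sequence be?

Taking 4-note groups, the heads are E4, D4, C4, Bb3, Ab3: the pattern moves down a 2nd.
From Gb3 the exact shape gives Gb3 Ab3 Eb3 Db3.

Gb3 Ab3 Eb3 Db3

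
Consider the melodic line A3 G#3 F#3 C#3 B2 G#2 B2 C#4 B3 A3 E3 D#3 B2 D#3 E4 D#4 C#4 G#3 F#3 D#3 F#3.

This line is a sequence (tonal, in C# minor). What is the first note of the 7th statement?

Unit = 7 notes; the statements start on A3, C#4, E4, moving up a 3rd each time.
Continuing: G#4 → B4 → D#5 → F#5. Statement 7 starts on F#5.

F#5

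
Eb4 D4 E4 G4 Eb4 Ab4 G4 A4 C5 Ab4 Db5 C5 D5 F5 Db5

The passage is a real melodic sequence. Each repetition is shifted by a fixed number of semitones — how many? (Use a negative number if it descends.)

5

Unit = 5 notes; the statements start on Eb4, Ab4, Db5, moving up a 4th each time.
Counting half-steps from Eb4 to Ab4: 5.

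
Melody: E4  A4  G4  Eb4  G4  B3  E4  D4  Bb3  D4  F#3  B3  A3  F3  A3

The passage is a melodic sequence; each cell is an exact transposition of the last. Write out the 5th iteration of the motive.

Unit = 5 notes; the statements start on E4, B3, F#3, moving down a 4th each time.
Carrying on: C#3 → G#2.
So cell 5 is G#2 C#3 B2 G2 B2.

G#2 C#3 B2 G2 B2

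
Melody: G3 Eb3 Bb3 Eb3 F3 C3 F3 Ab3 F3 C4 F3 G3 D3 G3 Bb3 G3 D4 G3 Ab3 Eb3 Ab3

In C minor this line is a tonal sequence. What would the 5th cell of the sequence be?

The 7-note cells begin on G3, Ab3, Bb3 — each up a 2nd from the last.
Extending up a 2nd: C4 → D4.
Statement 5 starts on D4 and keeps the same diatonic contour: D4 Bb3 F4 Bb3 C4 G3 C4.

D4 Bb3 F4 Bb3 C4 G3 C4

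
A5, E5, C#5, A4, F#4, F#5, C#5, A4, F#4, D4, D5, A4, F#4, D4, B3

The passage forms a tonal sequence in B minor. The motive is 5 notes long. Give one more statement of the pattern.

The 5-note cells begin on A5, F#5, D5 — each down a 3rd from the last.
From B4 the diatonic shape gives B4 F#4 D4 B3 G3.

B4 F#4 D4 B3 G3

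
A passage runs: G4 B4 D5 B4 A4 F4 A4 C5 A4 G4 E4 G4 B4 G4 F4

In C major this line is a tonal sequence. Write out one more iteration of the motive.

D4 F4 A4 F4 E4

With a 5-note motive the entries are G4, F4, E4, each down a 2nd from the previous.
From D4 the diatonic shape gives D4 F4 A4 F4 E4.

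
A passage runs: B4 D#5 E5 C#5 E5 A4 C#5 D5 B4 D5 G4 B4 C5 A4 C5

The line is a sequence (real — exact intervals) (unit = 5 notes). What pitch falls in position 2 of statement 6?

Grouping in 5s, the 2nd note of each cell is D#5, C#5, B4.
Carrying that down a 2nd forward: A4 → G4 → F4.

F4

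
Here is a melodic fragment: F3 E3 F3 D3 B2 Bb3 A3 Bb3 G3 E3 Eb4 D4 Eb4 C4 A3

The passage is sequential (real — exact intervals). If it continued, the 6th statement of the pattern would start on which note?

Gb5

Taking 5-note groups, the heads are F3, Bb3, Eb4: the pattern moves up a 4th.
Continuing: Ab4 → Db5 → Gb5. Statement 6 starts on Gb5.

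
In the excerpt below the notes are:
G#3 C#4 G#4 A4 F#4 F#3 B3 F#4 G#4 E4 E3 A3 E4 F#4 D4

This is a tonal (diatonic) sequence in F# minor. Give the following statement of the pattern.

D3 G#3 D4 E4 C#4

Unit = 5 notes; the statements start on G#3, F#3, E3, moving down a 2nd each time.
From D3 the diatonic shape gives D3 G#3 D4 E4 C#4.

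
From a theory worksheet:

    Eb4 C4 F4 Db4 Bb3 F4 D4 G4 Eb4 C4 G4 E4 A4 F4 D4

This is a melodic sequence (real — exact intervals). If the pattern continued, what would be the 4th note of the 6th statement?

B4

With 5-note cells, note 4 of each statement runs Db4, Eb4, F4.
Carrying that up a 2nd forward: G4 → A4 → B4.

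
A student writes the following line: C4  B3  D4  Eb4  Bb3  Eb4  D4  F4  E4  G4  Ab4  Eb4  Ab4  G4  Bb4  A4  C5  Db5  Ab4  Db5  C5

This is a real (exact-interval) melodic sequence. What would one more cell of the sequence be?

Unit = 7 notes; the statements start on C4, F4, Bb4, moving up a 4th each time.
From Eb5 the exact shape gives Eb5 D5 F5 Gb5 Db5 Gb5 F5.

Eb5 D5 F5 Gb5 Db5 Gb5 F5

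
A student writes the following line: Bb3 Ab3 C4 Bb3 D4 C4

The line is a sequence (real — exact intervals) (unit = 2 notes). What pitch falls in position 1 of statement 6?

With 2-note cells, note 1 of each statement runs Bb3, C4, D4.
Each moves up a 2nd. Continuing: E4 → F#4 → G#4.

G#4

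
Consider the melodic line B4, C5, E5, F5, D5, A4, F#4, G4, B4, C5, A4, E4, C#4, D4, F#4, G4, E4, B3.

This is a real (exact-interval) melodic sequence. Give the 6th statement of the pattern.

A#2 B2 D#3 E3 C#3 G#2

Taking 6-note groups, the heads are B4, F#4, C#4: the pattern moves down a 4th.
Carrying on: G#3 → D#3 → A#2.
Statement 6 starts on A#2 and keeps the same exact contour: A#2 B2 D#3 E3 C#3 G#2.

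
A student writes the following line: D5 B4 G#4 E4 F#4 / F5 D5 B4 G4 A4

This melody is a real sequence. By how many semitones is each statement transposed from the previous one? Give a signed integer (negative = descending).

3

Taking 5-note groups, the heads are D5, F5: the pattern moves up a 3rd.
D5 to F5 spans +3 semitones.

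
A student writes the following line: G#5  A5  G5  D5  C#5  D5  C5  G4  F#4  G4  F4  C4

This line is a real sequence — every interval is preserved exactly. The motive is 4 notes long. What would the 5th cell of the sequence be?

With a 4-note motive the entries are G#5, C#5, F#4, each down a 5th from the previous.
Carrying on: B3 → E3.
From E3 the exact shape gives E3 F3 Eb3 Bb2.

E3 F3 Eb3 Bb2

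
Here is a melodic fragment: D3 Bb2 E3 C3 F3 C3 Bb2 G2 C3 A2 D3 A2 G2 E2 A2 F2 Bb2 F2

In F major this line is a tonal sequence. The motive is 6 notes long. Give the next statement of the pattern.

E2 C2 F2 D2 G2 D2

Unit = 6 notes; the statements start on D3, Bb2, G2, moving down a 3rd each time.
So cell 4 is E2 C2 F2 D2 G2 D2.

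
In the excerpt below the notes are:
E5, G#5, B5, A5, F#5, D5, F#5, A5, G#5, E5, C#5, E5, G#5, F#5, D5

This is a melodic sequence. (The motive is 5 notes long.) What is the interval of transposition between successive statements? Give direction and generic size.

Taking 5-note groups, the heads are E5, D5, C#5: the pattern moves down a 2nd.
From E5 to D5: down a 2nd.

down a 2nd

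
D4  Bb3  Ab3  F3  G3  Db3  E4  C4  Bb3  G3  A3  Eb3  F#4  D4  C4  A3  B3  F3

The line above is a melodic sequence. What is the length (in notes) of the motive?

6

Try groups of 6 (3 cells in 18 notes):
D4 Bb3 Ab3 F3 G3 Db3 | E4 C4 Bb3 G3 A3 Eb3 | F#4 D4 C4 A3 B3 F3
That's a consistent up a 2nd shift per cell, and no other grouping gives one.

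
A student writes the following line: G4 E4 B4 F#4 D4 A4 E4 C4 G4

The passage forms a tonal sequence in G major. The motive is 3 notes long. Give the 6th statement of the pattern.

B3 G3 D4

The 3-note cells begin on G4, F#4, E4 — each down a 2nd from the last.
Extending down a 2nd: D4 → C4 → B3.
So cell 6 is B3 G3 D4.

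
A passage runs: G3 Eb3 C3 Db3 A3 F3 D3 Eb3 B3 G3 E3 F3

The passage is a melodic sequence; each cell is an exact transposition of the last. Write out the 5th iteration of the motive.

The 4-note cells begin on G3, A3, B3 — each up a 2nd from the last.
Extending up a 2nd: C#4 → D#4.
So cell 5 is D#4 B3 G#3 A3.

D#4 B3 G#3 A3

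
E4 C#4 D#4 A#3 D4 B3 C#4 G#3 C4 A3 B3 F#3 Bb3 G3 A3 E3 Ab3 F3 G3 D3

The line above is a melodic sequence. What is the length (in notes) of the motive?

4

There are 20 notes; a 4-note unit gives 5 cells:
E4 C#4 D#4 A#3 | D4 B3 C#4 G#3 | C4 A3 B3 F#3 | Bb3 G3 A3 E3 | Ab3 F3 G3 D3
That's a consistent down a 2nd shift per cell, and no other grouping gives one.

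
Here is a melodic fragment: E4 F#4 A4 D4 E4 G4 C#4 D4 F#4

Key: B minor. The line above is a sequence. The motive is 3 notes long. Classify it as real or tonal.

tonal

Every note is diatonic to B minor.
Cell 1 has +2 semitones from note 1 to 2, but cell 3 has +1 — the interval quality changes while the contour stays the same, which is the hallmark of a tonal sequence.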